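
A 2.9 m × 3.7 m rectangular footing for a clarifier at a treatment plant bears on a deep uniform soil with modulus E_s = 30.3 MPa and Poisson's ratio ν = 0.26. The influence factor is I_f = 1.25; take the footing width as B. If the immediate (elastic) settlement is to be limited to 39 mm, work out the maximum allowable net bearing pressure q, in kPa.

E_s = 30.3 MPa = 30300 kPa.
S_e = q·B·(1−ν²)/E_s · I_f  ⇒  q = S_e·E_s / (B·(1−ν²)·I_f).
q = 0.039 × 30300 / (2.9 × 0.9324 × 1.25) = 349.6 kPa

q ≈ 350 kPa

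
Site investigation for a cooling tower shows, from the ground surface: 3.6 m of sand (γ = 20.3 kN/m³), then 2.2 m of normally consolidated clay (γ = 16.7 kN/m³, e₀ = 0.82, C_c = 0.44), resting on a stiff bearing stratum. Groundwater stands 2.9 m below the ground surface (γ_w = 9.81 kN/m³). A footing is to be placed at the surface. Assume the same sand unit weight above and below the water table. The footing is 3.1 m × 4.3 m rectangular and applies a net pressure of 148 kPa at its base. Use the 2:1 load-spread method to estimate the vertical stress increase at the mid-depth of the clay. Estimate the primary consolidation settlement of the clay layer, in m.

Mid-depth of clay below the ground surface: z = 3.6 + 2.2/2 = 4.7 m.
Total vertical stress at mid-clay: σ_v = 20.3×3.6 + 16.7×1.1 = 91.45 kPa.
Pore pressure: u = 9.81×(4.7 − 2.9) = 17.658 kPa.
Initial effective stress: σ'_0 = σ_v − u = 91.45 − 17.658 = 73.792 kPa.
Stress increase at mid-clay by the 2:1 spreading method:
Δσ = qBL/((B+z)(L+z)) = 148×3.1×4.3/((3.1+4.7)(4.3+4.7)) = 28.103 kPa
Final effective stress: σ'_f = σ'_0 + Δσ = 73.792 + 28.103 = 101.9 kPa.
Normally consolidated clay, so the full stress increment lies on the virgin compression line:
S_c = C_c·H/(1+e₀)·log₁₀(σ'_f/σ'_0) = 0.44×2.2/(1+0.82)×log₁₀(101.9/73.792)
    = 0.53187 × 0.14016 = 0.07455 m

S_c ≈ 0.0745 m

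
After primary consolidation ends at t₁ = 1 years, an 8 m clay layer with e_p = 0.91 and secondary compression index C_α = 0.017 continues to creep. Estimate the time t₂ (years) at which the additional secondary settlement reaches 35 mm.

S_s = C_α·H/(1+e_p)·log₁₀(t₂/t₁) ⇒ log₁₀(t₂/t₁) = S_s·(1+e_p)/(C_α·H).
log₁₀(t₂/t₁) = 0.035 × (1+0.91) / (0.017×8) = 0.4915
t₂ = t₁ × 10^0.4915 = 1 × 3.101 = 3.101 years

t₂ ≈ 3.1 years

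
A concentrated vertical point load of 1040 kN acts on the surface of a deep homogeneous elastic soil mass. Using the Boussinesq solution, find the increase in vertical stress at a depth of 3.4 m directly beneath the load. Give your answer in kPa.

Boussinesq vertical stress below a point load on an elastic half-space:
Δσ_z = 3P/(2πz²) · [1 + (r/z)²]^(−5/2)
r/z = 0/3.4 = 0; [1+(r/z)²]^(−5/2) = 1.
Δσ_z = 3×1040/(2π×3.4²) × 1 = 42.955 × 1 = 42.95 kPa

Δσ_z ≈ 43 kPa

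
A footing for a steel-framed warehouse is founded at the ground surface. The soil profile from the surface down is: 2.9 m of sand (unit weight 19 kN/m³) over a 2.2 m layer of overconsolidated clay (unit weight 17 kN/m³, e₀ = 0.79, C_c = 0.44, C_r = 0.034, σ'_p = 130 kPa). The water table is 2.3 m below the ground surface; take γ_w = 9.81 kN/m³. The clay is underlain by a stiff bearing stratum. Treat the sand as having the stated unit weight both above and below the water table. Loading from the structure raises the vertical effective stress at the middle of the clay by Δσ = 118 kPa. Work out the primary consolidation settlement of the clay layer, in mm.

Mid-depth of clay below the ground surface: z = 2.9 + 2.2/2 = 4 m.
Total vertical stress at mid-clay: σ_v = 19×2.9 + 17×1.1 = 73.8 kPa.
Pore pressure: u = 9.81×(4 − 2.3) = 16.677 kPa.
Initial effective stress: σ'_0 = σ_v − u = 73.8 − 16.677 = 57.123 kPa.
Final effective stress: σ'_f = 57.123 + 118 = 175.12 kPa.
σ'_f = 175.12 > σ'_p = 130 kPa, so the stress path crosses the preconsolidation pressure — recompression up to σ'_p, then virgin compression beyond:
S_c = H/(1+e₀)·[C_r·log₁₀(σ'_p/σ'_0) + C_c·log₁₀(σ'_f/σ'_p)]
    = 2.2/1.79 × [0.034×log₁₀(130/57.123) + 0.44×log₁₀(175.12/130)]
    = 1.2291 × [0.012142 + 0.056933] = 0.0849 m

S_c ≈ 84.9 mm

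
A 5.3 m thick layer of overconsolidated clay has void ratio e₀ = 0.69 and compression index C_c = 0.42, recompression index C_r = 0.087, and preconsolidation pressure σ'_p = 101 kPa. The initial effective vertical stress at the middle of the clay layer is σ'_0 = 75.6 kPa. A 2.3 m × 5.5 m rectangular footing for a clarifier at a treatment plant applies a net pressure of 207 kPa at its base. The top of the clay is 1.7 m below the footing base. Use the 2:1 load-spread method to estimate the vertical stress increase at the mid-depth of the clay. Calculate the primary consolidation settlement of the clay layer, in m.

Mid-depth of clay below the footing base: z = 1.7 + 5.3/2 = 4.35 m.
Stress increase at mid-clay by the 2:1 spreading method:
Δσ = qBL/((B+z)(L+z)) = 207×2.3×5.5/((2.3+4.35)(5.5+4.35)) = 39.976 kPa
Final effective stress: σ'_f = 75.6 + 39.976 = 115.58 kPa.
σ'_f = 115.58 > σ'_p = 101 kPa, so the stress path crosses the preconsolidation pressure — recompression up to σ'_p, then virgin compression beyond:
S_c = H/(1+e₀)·[C_r·log₁₀(σ'_p/σ'_0) + C_c·log₁₀(σ'_f/σ'_p)]
    = 5.3/1.69 × [0.087×log₁₀(101/75.6) + 0.42×log₁₀(115.58/101)]
    = 3.1361 × [0.010945 + 0.024596] = 0.1115 m

S_c ≈ 0.111 m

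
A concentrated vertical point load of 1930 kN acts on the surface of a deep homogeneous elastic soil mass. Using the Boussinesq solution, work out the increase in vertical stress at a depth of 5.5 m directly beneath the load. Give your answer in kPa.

Δσ_z ≈ 30.5 kPa

Boussinesq vertical stress below a point load on an elastic half-space:
Δσ_z = 3P/(2πz²) · [1 + (r/z)²]^(−5/2)
r/z = 0/5.5 = 0; [1+(r/z)²]^(−5/2) = 1.
Δσ_z = 3×1930/(2π×5.5²) × 1 = 30.463 × 1 = 30.46 kPa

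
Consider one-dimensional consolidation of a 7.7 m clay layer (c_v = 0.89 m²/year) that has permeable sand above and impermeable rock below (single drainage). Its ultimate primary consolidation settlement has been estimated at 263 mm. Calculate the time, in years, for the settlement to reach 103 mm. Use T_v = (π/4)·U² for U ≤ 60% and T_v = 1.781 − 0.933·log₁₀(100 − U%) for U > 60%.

t ≈ 8.02 years

Drainage path length: H_d = H = 7.7 m (single drainage).
U = S(t)/S_ult = 103/263 = 0.3916.
U ≤ 60%: T_v = (π/4)·U² = (π/4)×0.39163² = 0.12046.
t = T_v·H_d²/c_v = 0.12046×7.7²/0.89 = 8.025 years.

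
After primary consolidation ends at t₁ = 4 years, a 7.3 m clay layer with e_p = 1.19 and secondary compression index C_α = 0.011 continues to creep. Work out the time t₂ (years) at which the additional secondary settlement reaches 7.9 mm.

t₂ ≈ 6.57 years

S_s = C_α·H/(1+e_p)·log₁₀(t₂/t₁) ⇒ log₁₀(t₂/t₁) = S_s·(1+e_p)/(C_α·H).
log₁₀(t₂/t₁) = 0.0079 × (1+1.19) / (0.011×7.3) = 0.2155
t₂ = t₁ × 10^0.2155 = 4 × 1.642 = 6.569 years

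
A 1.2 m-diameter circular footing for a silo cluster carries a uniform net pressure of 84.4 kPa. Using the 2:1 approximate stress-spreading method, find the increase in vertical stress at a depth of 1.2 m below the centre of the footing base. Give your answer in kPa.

By the 2:1 method the load spreads at 1 horizontal : 2 vertical, so at depth z the loaded area has grown by z in each plan dimension:
Δσ ≈ qD²/(D+z)² = 84.4×1.2²/(1.2+1.2)² = 21.1 kPa

Δσ_z ≈ 21.1 kPa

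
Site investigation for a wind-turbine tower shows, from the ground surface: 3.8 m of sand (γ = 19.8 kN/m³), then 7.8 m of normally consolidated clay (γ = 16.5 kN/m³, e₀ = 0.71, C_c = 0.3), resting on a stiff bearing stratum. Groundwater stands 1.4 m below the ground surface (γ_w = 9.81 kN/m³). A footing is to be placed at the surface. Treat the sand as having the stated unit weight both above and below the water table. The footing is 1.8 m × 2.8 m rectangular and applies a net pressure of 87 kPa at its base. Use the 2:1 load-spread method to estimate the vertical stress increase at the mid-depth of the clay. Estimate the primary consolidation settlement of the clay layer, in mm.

S_c ≈ 32.7 mm

Mid-depth of clay below the ground surface: z = 3.8 + 7.8/2 = 7.7 m.
Total vertical stress at mid-clay: σ_v = 19.8×3.8 + 16.5×3.9 = 139.59 kPa.
Pore pressure: u = 9.81×(7.7 − 1.4) = 61.803 kPa.
Initial effective stress: σ'_0 = σ_v − u = 139.59 − 61.803 = 77.787 kPa.
Stress increase at mid-clay by the 2:1 spreading method:
Δσ = qBL/((B+z)(L+z)) = 87×1.8×2.8/((1.8+7.7)(2.8+7.7)) = 4.3958 kPa
Final effective stress: σ'_f = σ'_0 + Δσ = 77.787 + 4.3958 = 82.183 kPa.
Normally consolidated clay, so the full stress increment lies on the virgin compression line:
S_c = C_c·H/(1+e₀)·log₁₀(σ'_f/σ'_0) = 0.3×7.8/(1+0.71)×log₁₀(82.183/77.787)
    = 1.3684 × 0.023875 = 0.03267 m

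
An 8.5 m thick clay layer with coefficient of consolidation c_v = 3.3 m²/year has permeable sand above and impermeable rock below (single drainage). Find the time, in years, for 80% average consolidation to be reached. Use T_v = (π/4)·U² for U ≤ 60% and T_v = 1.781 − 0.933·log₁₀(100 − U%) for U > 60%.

t ≈ 12.4 years

Drainage path length: H_d = H = 8.5 m (single drainage).
U > 60%: T_v = 1.781 − 0.933·log₁₀(100 − 80) = 0.56714.
t = T_v·H_d²/c_v = 0.56714×8.5²/3.3 = 12.42 years.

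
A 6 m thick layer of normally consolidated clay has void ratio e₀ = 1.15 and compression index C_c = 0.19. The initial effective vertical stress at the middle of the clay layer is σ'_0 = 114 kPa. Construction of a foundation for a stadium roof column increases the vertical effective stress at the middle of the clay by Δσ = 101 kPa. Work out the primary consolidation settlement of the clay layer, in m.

Final effective stress: σ'_f = σ'_0 + Δσ = 114 + 101 = 215 kPa.
Normally consolidated clay, so the full stress increment lies on the virgin compression line:
S_c = C_c·H/(1+e₀)·log₁₀(σ'_f/σ'_0) = 0.19×6/(1+1.15)×log₁₀(215/114)
    = 0.53023 × 0.27553 = 0.1461 m

S_c ≈ 0.146 m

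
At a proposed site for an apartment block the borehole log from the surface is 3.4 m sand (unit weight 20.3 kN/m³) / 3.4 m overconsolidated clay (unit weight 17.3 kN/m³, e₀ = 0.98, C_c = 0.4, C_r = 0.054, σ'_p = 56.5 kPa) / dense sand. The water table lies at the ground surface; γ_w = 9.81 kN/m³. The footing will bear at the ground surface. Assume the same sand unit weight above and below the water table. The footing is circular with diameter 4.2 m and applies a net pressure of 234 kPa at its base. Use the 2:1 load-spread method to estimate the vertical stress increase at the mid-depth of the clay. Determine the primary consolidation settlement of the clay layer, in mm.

S_c ≈ 165 mm

Mid-depth of clay below the ground surface: z = 3.4 + 3.4/2 = 5.1 m.
Total vertical stress at mid-clay: σ_v = 20.3×3.4 + 17.3×1.7 = 98.43 kPa.
Pore pressure: u = 9.81×(5.1 − 0) = 50.031 kPa.
Initial effective stress: σ'_0 = σ_v − u = 98.43 − 50.031 = 48.399 kPa.
Stress increase at mid-clay by the 2:1 spreading method:
Δσ ≈ qD²/(D+z)² = 234×4.2²/(4.2+5.1)² = 47.725 kPa
Final effective stress: σ'_f = 48.399 + 47.725 = 96.124 kPa.
σ'_f = 96.124 > σ'_p = 56.5 kPa, so the stress path crosses the preconsolidation pressure — recompression up to σ'_p, then virgin compression beyond:
S_c = H/(1+e₀)·[C_r·log₁₀(σ'_p/σ'_0) + C_c·log₁₀(σ'_f/σ'_p)]
    = 3.4/1.98 × [0.054×log₁₀(56.5/48.399) + 0.4×log₁₀(96.124/56.5)]
    = 1.7172 × [0.0036295 + 0.092313] = 0.1648 m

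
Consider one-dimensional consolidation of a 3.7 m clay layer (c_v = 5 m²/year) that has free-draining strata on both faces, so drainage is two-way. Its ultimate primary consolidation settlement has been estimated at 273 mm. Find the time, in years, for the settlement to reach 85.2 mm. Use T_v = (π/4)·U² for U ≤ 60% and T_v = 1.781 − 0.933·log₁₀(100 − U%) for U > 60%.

Drainage path length: H_d = H/2 = 1.85 m (double drainage).
U = S(t)/S_ult = 85.2/273 = 0.3121.
U ≤ 60%: T_v = (π/4)·U² = (π/4)×0.31209² = 0.076497.
t = T_v·H_d²/c_v = 0.076497×1.85²/5 = 0.05236 years.

t ≈ 0.0524 years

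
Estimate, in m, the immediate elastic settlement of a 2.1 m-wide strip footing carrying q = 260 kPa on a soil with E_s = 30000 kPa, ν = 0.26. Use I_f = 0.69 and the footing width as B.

S_e ≈ 0.0117 m

Immediate (elastic) settlement: S_e = q·B·(1−ν²)/E_s · I_f.
S_e = 260 × 2.1 × (1 − 0.26²) / 30000 × 0.69
    = 260 × 2.1 × 0.9324 / 30000 × 0.69
    = 0.01171 m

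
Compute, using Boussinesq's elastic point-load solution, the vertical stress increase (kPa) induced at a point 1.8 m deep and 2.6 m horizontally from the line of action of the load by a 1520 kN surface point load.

Boussinesq vertical stress below a point load on an elastic half-space:
Δσ_z = 3P/(2πz²) · [1 + (r/z)²]^(−5/2)
r/z = 2.6/1.8 = 1.4444; [1+(r/z)²]^(−5/2) = 0.059753.
Δσ_z = 3×1520/(2π×1.8²) × 0.059753 = 224 × 0.059753 = 13.38 kPa

Δσ_z ≈ 13.4 kPa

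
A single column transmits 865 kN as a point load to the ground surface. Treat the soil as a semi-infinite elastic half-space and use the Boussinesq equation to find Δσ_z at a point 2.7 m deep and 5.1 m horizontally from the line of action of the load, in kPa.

Δσ_z ≈ 1.27 kPa

Boussinesq vertical stress below a point load on an elastic half-space:
Δσ_z = 3P/(2πz²) · [1 + (r/z)²]^(−5/2)
r/z = 5.1/2.7 = 1.8889; [1+(r/z)²]^(−5/2) = 0.022424.
Δσ_z = 3×865/(2π×2.7²) × 0.022424 = 56.654 × 0.022424 = 1.27 kPa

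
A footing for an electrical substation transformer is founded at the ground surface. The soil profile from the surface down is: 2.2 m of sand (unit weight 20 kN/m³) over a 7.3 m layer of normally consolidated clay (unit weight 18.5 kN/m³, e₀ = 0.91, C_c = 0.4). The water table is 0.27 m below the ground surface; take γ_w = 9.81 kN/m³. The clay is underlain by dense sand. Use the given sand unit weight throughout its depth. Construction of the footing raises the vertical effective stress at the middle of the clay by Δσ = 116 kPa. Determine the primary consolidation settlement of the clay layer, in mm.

Mid-depth of clay below the ground surface: z = 2.2 + 7.3/2 = 5.85 m.
Total vertical stress at mid-clay: σ_v = 20×2.2 + 18.5×3.65 = 111.52 kPa.
Pore pressure: u = 9.81×(5.85 − 0.27) = 54.74 kPa.
Initial effective stress: σ'_0 = σ_v − u = 111.52 − 54.74 = 56.78 kPa.
Final effective stress: σ'_f = σ'_0 + Δσ = 56.78 + 116 = 172.78 kPa.
Normally consolidated clay, so the full stress increment lies on the virgin compression line:
S_c = C_c·H/(1+e₀)·log₁₀(σ'_f/σ'_0) = 0.4×7.3/(1+0.91)×log₁₀(172.78/56.78)
    = 1.5288 × 0.4833 = 0.7389 m

S_c ≈ 739 mm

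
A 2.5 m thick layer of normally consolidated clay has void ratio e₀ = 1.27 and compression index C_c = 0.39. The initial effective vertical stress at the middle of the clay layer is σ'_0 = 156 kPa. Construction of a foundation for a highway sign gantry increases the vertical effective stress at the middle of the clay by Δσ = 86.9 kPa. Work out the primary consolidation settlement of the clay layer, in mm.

S_c ≈ 82.6 mm

Final effective stress: σ'_f = σ'_0 + Δσ = 156 + 86.9 = 242.9 kPa.
Normally consolidated clay, so the full stress increment lies on the virgin compression line:
S_c = C_c·H/(1+e₀)·log₁₀(σ'_f/σ'_0) = 0.39×2.5/(1+1.27)×log₁₀(242.9/156)
    = 0.42952 × 0.1923 = 0.0826 m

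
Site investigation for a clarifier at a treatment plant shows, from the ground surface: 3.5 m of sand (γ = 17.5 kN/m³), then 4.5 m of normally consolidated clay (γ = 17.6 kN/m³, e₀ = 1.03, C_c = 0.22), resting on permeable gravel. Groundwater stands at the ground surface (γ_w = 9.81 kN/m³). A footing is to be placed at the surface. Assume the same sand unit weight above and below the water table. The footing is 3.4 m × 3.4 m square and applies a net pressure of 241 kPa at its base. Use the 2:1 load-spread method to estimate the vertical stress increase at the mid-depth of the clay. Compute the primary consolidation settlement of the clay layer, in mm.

Mid-depth of clay below the ground surface: z = 3.5 + 4.5/2 = 5.75 m.
Total vertical stress at mid-clay: σ_v = 17.5×3.5 + 17.6×2.25 = 100.85 kPa.
Pore pressure: u = 9.81×(5.75 − 0) = 56.408 kPa.
Initial effective stress: σ'_0 = σ_v − u = 100.85 − 56.408 = 44.442 kPa.
Stress increase at mid-clay by the 2:1 spreading method:
Δσ = qBL/((B+z)(L+z)) = 241×3.4×3.4/((3.4+5.75)(3.4+5.75)) = 33.276 kPa
Final effective stress: σ'_f = σ'_0 + Δσ = 44.442 + 33.276 = 77.718 kPa.
Normally consolidated clay, so the full stress increment lies on the virgin compression line:
S_c = C_c·H/(1+e₀)·log₁₀(σ'_f/σ'_0) = 0.22×4.5/(1+1.03)×log₁₀(77.718/44.442)
    = 0.48768 × 0.24273 = 0.1184 m

S_c ≈ 118 mm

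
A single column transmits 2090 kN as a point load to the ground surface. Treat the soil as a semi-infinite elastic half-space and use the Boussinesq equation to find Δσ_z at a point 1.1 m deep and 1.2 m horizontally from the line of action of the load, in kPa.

Δσ_z ≈ 116 kPa

Boussinesq vertical stress below a point load on an elastic half-space:
Δσ_z = 3P/(2πz²) · [1 + (r/z)²]^(−5/2)
r/z = 1.2/1.1 = 1.0909; [1+(r/z)²]^(−5/2) = 0.14088.
Δσ_z = 3×2090/(2π×1.1²) × 0.14088 = 824.71 × 0.14088 = 116.2 kPa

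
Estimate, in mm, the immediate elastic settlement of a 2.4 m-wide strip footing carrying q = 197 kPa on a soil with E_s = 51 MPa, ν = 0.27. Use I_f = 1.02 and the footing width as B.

S_e ≈ 8.77 mm

Immediate (elastic) settlement: S_e = q·B·(1−ν²)/E_s · I_f.
E_s = 51 MPa = 51000 kPa.
S_e = 197 × 2.4 × (1 − 0.27²) / 51000 × 1.02
    = 197 × 2.4 × 0.9271 / 51000 × 1.02
    = 0.008767 m = 8.767 mm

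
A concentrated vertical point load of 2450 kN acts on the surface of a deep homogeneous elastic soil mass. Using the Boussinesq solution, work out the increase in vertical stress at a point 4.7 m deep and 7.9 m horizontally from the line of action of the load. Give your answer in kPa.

Boussinesq vertical stress below a point load on an elastic half-space:
Δσ_z = 3P/(2πz²) · [1 + (r/z)²]^(−5/2)
r/z = 7.9/4.7 = 1.6809; [1+(r/z)²]^(−5/2) = 0.034942.
Δσ_z = 3×2450/(2π×4.7²) × 0.034942 = 52.956 × 0.034942 = 1.85 kPa

Δσ_z ≈ 1.85 kPa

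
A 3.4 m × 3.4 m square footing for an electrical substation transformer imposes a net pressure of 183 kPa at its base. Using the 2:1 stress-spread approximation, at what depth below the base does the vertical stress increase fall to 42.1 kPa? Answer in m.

2:1 spreading — at depth z the loaded area has grown by z in each plan dimension:
qB²/(B+z)² = Δσ_z ⇒ z = B(√(q/Δσ_z) − 1) = 3.4×(√(183/42.1) − 1) = 3.689 m

z ≈ 3.69 m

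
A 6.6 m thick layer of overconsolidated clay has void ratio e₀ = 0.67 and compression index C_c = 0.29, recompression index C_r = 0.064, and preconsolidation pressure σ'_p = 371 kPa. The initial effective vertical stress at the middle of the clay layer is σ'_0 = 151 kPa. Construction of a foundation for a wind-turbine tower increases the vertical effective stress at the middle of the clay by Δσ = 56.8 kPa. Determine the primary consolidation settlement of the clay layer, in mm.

S_c ≈ 35.1 mm

Final effective stress: σ'_f = 151 + 56.8 = 207.8 kPa.
σ'_f = 207.8 ≤ σ'_p = 371 kPa, so the clay remains overconsolidated and only the recompression index applies:
S_c = C_r·H/(1+e₀)·log₁₀(σ'_f/σ'_0) = 0.064×6.6/1.67×log₁₀(207.8/151)
    = 0.25293 × 0.13867 = 0.03507 m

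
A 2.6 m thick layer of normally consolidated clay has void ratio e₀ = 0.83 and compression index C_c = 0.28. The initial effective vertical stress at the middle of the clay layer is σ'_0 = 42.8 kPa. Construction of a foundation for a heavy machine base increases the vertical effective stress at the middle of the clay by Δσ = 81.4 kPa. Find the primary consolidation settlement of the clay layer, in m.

S_c ≈ 0.184 m

Final effective stress: σ'_f = σ'_0 + Δσ = 42.8 + 81.4 = 124.2 kPa.
Normally consolidated clay, so the full stress increment lies on the virgin compression line:
S_c = C_c·H/(1+e₀)·log₁₀(σ'_f/σ'_0) = 0.28×2.6/(1+0.83)×log₁₀(124.2/42.8)
    = 0.39781 × 0.46268 = 0.1841 m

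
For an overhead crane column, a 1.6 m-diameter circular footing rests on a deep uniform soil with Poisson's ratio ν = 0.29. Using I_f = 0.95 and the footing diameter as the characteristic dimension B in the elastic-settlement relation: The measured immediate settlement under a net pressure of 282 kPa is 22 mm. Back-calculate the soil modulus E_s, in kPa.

E_s ≈ 17800 kPa

S_e = q·B·(1−ν²)/E_s · I_f  ⇒  E_s = q·B·(1−ν²)·I_f / S_e.
E_s = 282 × 1.6 × 0.9159 × 0.95 / 0.022 = 17850 kPa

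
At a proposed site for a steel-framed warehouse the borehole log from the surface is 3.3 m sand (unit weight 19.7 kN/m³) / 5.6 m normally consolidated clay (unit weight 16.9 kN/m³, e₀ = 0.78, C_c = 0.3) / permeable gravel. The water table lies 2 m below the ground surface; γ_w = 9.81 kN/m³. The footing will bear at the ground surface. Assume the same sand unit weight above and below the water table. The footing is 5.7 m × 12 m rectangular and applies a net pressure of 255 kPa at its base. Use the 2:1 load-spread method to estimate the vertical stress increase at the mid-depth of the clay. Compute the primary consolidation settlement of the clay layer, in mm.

Mid-depth of clay below the ground surface: z = 3.3 + 5.6/2 = 6.1 m.
Total vertical stress at mid-clay: σ_v = 19.7×3.3 + 16.9×2.8 = 112.33 kPa.
Pore pressure: u = 9.81×(6.1 − 2) = 40.221 kPa.
Initial effective stress: σ'_0 = σ_v − u = 112.33 − 40.221 = 72.109 kPa.
Stress increase at mid-clay by the 2:1 spreading method:
Δσ = qBL/((B+z)(L+z)) = 255×5.7×12/((5.7+6.1)(12+6.1)) = 81.665 kPa
Final effective stress: σ'_f = σ'_0 + Δσ = 72.109 + 81.665 = 153.77 kPa.
Normally consolidated clay, so the full stress increment lies on the virgin compression line:
S_c = C_c·H/(1+e₀)·log₁₀(σ'_f/σ'_0) = 0.3×5.6/(1+0.78)×log₁₀(153.77/72.109)
    = 0.94382 × 0.32888 = 0.3104 m

S_c ≈ 310 mm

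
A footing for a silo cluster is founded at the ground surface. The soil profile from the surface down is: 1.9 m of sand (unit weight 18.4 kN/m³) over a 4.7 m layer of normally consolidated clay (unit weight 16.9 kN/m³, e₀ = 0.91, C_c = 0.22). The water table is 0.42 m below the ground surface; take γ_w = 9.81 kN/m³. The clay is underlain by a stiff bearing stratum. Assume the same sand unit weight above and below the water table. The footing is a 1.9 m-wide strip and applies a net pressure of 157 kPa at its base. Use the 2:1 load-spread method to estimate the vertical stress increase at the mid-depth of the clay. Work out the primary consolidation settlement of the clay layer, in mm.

S_c ≈ 197 mm

Mid-depth of clay below the ground surface: z = 1.9 + 4.7/2 = 4.25 m.
Total vertical stress at mid-clay: σ_v = 18.4×1.9 + 16.9×2.35 = 74.675 kPa.
Pore pressure: u = 9.81×(4.25 − 0.42) = 37.572 kPa.
Initial effective stress: σ'_0 = σ_v − u = 74.675 − 37.572 = 37.103 kPa.
Stress increase at mid-clay by the 2:1 spreading method:
Δσ = qB/(B+z) = 157×1.9/(1.9+4.25) = 48.504 kPa
Final effective stress: σ'_f = σ'_0 + Δσ = 37.103 + 48.504 = 85.607 kPa.
Normally consolidated clay, so the full stress increment lies on the virgin compression line:
S_c = C_c·H/(1+e₀)·log₁₀(σ'_f/σ'_0) = 0.22×4.7/(1+0.91)×log₁₀(85.607/37.103)
    = 0.54136 × 0.3631 = 0.1966 m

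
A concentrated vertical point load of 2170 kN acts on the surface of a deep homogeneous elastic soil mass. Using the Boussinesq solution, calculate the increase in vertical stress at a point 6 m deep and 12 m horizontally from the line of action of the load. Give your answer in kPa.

Δσ_z ≈ 0.515 kPa

Boussinesq vertical stress below a point load on an elastic half-space:
Δσ_z = 3P/(2πz²) · [1 + (r/z)²]^(−5/2)
r/z = 12/6 = 2; [1+(r/z)²]^(−5/2) = 0.017889.
Δσ_z = 3×2170/(2π×6²) × 0.017889 = 28.781 × 0.017889 = 0.5149 kPa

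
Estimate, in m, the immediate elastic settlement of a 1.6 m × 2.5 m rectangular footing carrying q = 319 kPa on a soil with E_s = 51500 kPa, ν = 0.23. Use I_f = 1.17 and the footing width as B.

S_e ≈ 0.011 m

Immediate (elastic) settlement: S_e = q·B·(1−ν²)/E_s · I_f.
S_e = 319 × 1.6 × (1 − 0.23²) / 51500 × 1.17
    = 319 × 1.6 × 0.9471 / 51500 × 1.17
    = 0.01098 m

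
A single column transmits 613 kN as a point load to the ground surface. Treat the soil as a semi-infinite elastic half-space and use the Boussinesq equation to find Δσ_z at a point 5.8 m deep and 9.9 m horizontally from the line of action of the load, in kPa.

Boussinesq vertical stress below a point load on an elastic half-space:
Δσ_z = 3P/(2πz²) · [1 + (r/z)²]^(−5/2)
r/z = 9.9/5.8 = 1.7069; [1+(r/z)²]^(−5/2) = 0.033006.
Δσ_z = 3×613/(2π×5.8²) × 0.033006 = 8.7005 × 0.033006 = 0.2872 kPa

Δσ_z ≈ 0.287 kPa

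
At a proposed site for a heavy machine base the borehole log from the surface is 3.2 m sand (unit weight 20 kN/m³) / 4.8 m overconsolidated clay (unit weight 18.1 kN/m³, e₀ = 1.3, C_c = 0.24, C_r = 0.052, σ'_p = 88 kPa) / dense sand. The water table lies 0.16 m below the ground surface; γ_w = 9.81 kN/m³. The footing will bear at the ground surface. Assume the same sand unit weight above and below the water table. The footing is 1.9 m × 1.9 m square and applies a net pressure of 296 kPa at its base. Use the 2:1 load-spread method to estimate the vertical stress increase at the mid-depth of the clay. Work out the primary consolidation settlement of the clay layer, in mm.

S_c ≈ 14.2 mm

Mid-depth of clay below the ground surface: z = 3.2 + 4.8/2 = 5.6 m.
Total vertical stress at mid-clay: σ_v = 20×3.2 + 18.1×2.4 = 107.44 kPa.
Pore pressure: u = 9.81×(5.6 − 0.16) = 53.366 kPa.
Initial effective stress: σ'_0 = σ_v − u = 107.44 − 53.366 = 54.074 kPa.
Stress increase at mid-clay by the 2:1 spreading method:
Δσ = qBL/((B+z)(L+z)) = 296×1.9×1.9/((1.9+5.6)(1.9+5.6)) = 18.997 kPa
Final effective stress: σ'_f = 54.074 + 18.997 = 73.071 kPa.
σ'_f = 73.071 ≤ σ'_p = 88 kPa, so the clay remains overconsolidated and only the recompression index applies:
S_c = C_r·H/(1+e₀)·log₁₀(σ'_f/σ'_0) = 0.052×4.8/2.3×log₁₀(73.071/54.074)
    = 0.10852 × 0.13076 = 0.01419 m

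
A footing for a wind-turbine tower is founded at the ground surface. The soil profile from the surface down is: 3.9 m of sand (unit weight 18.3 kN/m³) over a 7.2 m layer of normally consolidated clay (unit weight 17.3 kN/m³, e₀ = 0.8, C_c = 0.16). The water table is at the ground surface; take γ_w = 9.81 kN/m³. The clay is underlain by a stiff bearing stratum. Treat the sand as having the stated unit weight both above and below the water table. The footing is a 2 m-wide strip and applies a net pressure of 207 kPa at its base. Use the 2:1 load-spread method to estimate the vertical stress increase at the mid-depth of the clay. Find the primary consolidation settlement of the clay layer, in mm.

Mid-depth of clay below the ground surface: z = 3.9 + 7.2/2 = 7.5 m.
Total vertical stress at mid-clay: σ_v = 18.3×3.9 + 17.3×3.6 = 133.65 kPa.
Pore pressure: u = 9.81×(7.5 − 0) = 73.575 kPa.
Initial effective stress: σ'_0 = σ_v − u = 133.65 − 73.575 = 60.075 kPa.
Stress increase at mid-clay by the 2:1 spreading method:
Δσ = qB/(B+z) = 207×2/(2+7.5) = 43.579 kPa
Final effective stress: σ'_f = σ'_0 + Δσ = 60.075 + 43.579 = 103.65 kPa.
Normally consolidated clay, so the full stress increment lies on the virgin compression line:
S_c = C_c·H/(1+e₀)·log₁₀(σ'_f/σ'_0) = 0.16×7.2/(1+0.8)×log₁₀(103.65/60.075)
    = 0.64 × 0.23688 = 0.1516 m

S_c ≈ 152 mm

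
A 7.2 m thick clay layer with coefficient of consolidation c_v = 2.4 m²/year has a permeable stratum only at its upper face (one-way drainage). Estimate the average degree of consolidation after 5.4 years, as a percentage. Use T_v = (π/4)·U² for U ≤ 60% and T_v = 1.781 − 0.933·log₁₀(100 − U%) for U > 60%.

U ≈ 56.4 %

Drainage path length: H_d = H = 7.2 m (single drainage).
T_v = c_v·t/H_d² = 2.4×5.4/7.2² = 0.25.
T_v = 0.25 corresponds to the U ≤ 60% branch:
U = √(4T_v/π) = 0.5642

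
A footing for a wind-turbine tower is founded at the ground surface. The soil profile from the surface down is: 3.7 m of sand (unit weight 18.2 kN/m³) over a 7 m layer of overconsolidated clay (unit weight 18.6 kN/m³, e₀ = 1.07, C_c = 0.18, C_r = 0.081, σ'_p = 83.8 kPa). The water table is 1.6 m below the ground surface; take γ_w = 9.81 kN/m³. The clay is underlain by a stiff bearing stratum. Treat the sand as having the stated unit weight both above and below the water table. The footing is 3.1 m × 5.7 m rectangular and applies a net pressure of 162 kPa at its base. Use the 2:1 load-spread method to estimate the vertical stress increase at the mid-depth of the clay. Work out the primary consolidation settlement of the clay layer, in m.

S_c ≈ 0.0535 m

Mid-depth of clay below the ground surface: z = 3.7 + 7/2 = 7.2 m.
Total vertical stress at mid-clay: σ_v = 18.2×3.7 + 18.6×3.5 = 132.44 kPa.
Pore pressure: u = 9.81×(7.2 − 1.6) = 54.936 kPa.
Initial effective stress: σ'_0 = σ_v − u = 132.44 − 54.936 = 77.504 kPa.
Stress increase at mid-clay by the 2:1 spreading method:
Δσ = qBL/((B+z)(L+z)) = 162×3.1×5.7/((3.1+7.2)(5.7+7.2)) = 21.544 kPa
Final effective stress: σ'_f = 77.504 + 21.544 = 99.048 kPa.
σ'_f = 99.048 > σ'_p = 83.8 kPa, so the stress path crosses the preconsolidation pressure — recompression up to σ'_p, then virgin compression beyond:
S_c = H/(1+e₀)·[C_r·log₁₀(σ'_p/σ'_0) + C_c·log₁₀(σ'_f/σ'_p)]
    = 7/2.07 × [0.081×log₁₀(83.8/77.504) + 0.18×log₁₀(99.048/83.8)]
    = 3.3816 × [0.0027475 + 0.013068] = 0.05348 m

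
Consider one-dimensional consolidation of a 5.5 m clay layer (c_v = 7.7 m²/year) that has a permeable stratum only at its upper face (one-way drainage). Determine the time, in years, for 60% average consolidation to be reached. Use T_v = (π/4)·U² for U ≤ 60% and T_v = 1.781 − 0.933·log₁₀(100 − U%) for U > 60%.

Drainage path length: H_d = H = 5.5 m (single drainage).
U ≤ 60%: T_v = (π/4)·U² = (π/4)×0.6² = 0.28274.
t = T_v·H_d²/c_v = 0.28274×5.5²/7.7 = 1.111 years.

t ≈ 1.11 years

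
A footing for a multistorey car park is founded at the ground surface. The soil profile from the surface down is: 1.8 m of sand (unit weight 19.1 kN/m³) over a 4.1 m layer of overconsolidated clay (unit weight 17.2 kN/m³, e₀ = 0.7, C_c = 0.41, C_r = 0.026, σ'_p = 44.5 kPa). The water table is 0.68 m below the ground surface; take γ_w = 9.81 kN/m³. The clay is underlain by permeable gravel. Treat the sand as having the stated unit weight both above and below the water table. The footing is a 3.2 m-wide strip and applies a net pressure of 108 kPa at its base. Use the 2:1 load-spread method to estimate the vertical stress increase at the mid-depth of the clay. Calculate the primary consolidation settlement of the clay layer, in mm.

Mid-depth of clay below the ground surface: z = 1.8 + 4.1/2 = 3.85 m.
Total vertical stress at mid-clay: σ_v = 19.1×1.8 + 17.2×2.05 = 69.64 kPa.
Pore pressure: u = 9.81×(3.85 − 0.68) = 31.098 kPa.
Initial effective stress: σ'_0 = σ_v − u = 69.64 − 31.098 = 38.542 kPa.
Stress increase at mid-clay by the 2:1 spreading method:
Δσ = qB/(B+z) = 108×3.2/(3.2+3.85) = 49.021 kPa
Final effective stress: σ'_f = 38.542 + 49.021 = 87.563 kPa.
σ'_f = 87.563 > σ'_p = 44.5 kPa, so the stress path crosses the preconsolidation pressure — recompression up to σ'_p, then virgin compression beyond:
S_c = H/(1+e₀)·[C_r·log₁₀(σ'_p/σ'_0) + C_c·log₁₀(σ'_f/σ'_p)]
    = 4.1/1.7 × [0.026×log₁₀(44.5/38.542) + 0.41×log₁₀(87.563/44.5)]
    = 2.4118 × [0.0016231 + 0.12052] = 0.2946 m

S_c ≈ 295 mm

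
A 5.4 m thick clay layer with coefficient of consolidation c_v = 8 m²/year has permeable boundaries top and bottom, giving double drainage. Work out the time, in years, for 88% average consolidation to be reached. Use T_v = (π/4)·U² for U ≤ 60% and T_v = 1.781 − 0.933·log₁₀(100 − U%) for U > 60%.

t ≈ 0.705 years

Drainage path length: H_d = H/2 = 2.7 m (double drainage).
U > 60%: T_v = 1.781 − 0.933·log₁₀(100 − 88) = 0.77412.
t = T_v·H_d²/c_v = 0.77412×2.7²/8 = 0.7054 years.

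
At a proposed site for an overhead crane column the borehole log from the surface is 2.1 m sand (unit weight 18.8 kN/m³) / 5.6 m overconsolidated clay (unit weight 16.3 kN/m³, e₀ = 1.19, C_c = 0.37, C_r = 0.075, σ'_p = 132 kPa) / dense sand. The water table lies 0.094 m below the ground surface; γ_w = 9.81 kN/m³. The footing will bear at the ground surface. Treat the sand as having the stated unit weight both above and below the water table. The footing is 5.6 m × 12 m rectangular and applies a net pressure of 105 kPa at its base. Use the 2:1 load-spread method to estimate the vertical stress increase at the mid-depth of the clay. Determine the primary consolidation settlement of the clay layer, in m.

Mid-depth of clay below the ground surface: z = 2.1 + 5.6/2 = 4.9 m.
Total vertical stress at mid-clay: σ_v = 18.8×2.1 + 16.3×2.8 = 85.12 kPa.
Pore pressure: u = 9.81×(4.9 − 0.094) = 47.147 kPa.
Initial effective stress: σ'_0 = σ_v − u = 85.12 − 47.147 = 37.973 kPa.
Stress increase at mid-clay by the 2:1 spreading method:
Δσ = qBL/((B+z)(L+z)) = 105×5.6×12/((5.6+4.9)(12+4.9)) = 39.763 kPa
Final effective stress: σ'_f = 37.973 + 39.763 = 77.736 kPa.
σ'_f = 77.736 ≤ σ'_p = 132 kPa, so the clay remains overconsolidated and only the recompression index applies:
S_c = C_r·H/(1+e₀)·log₁₀(σ'_f/σ'_0) = 0.075×5.6/2.19×log₁₀(77.736/37.973)
    = 0.19178 × 0.31115 = 0.05967 m

S_c ≈ 0.0597 m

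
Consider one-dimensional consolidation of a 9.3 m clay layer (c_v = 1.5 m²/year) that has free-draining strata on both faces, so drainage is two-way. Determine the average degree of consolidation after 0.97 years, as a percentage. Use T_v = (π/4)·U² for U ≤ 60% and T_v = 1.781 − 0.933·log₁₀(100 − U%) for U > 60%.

U ≈ 29.3 %

Drainage path length: H_d = H/2 = 4.65 m (double drainage).
T_v = c_v·t/H_d² = 1.5×0.97/4.65² = 0.067291.
T_v = 0.067291 corresponds to the U ≤ 60% branch:
U = √(4T_v/π) = 0.2927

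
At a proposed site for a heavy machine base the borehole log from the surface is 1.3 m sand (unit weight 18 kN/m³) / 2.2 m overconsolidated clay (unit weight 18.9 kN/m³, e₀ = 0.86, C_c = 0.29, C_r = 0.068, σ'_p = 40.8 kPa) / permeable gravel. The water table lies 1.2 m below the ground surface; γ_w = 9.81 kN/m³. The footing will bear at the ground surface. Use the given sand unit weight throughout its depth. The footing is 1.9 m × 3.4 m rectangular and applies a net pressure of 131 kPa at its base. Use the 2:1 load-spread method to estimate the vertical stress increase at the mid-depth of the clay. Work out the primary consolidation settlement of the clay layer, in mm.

S_c ≈ 80.5 mm

Mid-depth of clay below the ground surface: z = 1.3 + 2.2/2 = 2.4 m.
Total vertical stress at mid-clay: σ_v = 18×1.3 + 18.9×1.1 = 44.19 kPa.
Pore pressure: u = 9.81×(2.4 − 1.2) = 11.772 kPa.
Initial effective stress: σ'_0 = σ_v − u = 44.19 − 11.772 = 32.418 kPa.
Stress increase at mid-clay by the 2:1 spreading method:
Δσ = qBL/((B+z)(L+z)) = 131×1.9×3.4/((1.9+2.4)(3.4+2.4)) = 33.932 kPa
Final effective stress: σ'_f = 32.418 + 33.932 = 66.35 kPa.
σ'_f = 66.35 > σ'_p = 40.8 kPa, so the stress path crosses the preconsolidation pressure — recompression up to σ'_p, then virgin compression beyond:
S_c = H/(1+e₀)·[C_r·log₁₀(σ'_p/σ'_0) + C_c·log₁₀(σ'_f/σ'_p)]
    = 2.2/1.86 × [0.068×log₁₀(40.8/32.418) + 0.29×log₁₀(66.35/40.8)]
    = 1.1828 × [0.0067914 + 0.061242] = 0.08047 m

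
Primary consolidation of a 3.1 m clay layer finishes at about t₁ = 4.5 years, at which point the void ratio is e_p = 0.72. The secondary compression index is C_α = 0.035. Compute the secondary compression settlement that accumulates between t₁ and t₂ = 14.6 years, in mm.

Secondary compression: S_s = C_α·H/(1+e_p)·log₁₀(t₂/t₁)
S_s = 0.035×3.1/(1+0.72)×log₁₀(14.6/4.5)
    = 0.06308 × 0.5111 = 0.03224 m

S_s ≈ 32.2 mm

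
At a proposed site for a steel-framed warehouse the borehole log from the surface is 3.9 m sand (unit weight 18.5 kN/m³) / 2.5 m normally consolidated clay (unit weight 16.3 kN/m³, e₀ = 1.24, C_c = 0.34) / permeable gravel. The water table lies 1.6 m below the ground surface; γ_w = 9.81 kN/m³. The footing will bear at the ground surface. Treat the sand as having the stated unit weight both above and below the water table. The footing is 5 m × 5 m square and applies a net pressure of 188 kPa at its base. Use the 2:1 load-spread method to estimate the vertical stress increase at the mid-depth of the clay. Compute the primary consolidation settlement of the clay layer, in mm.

S_c ≈ 96 mm

Mid-depth of clay below the ground surface: z = 3.9 + 2.5/2 = 5.15 m.
Total vertical stress at mid-clay: σ_v = 18.5×3.9 + 16.3×1.25 = 92.525 kPa.
Pore pressure: u = 9.81×(5.15 − 1.6) = 34.825 kPa.
Initial effective stress: σ'_0 = σ_v − u = 92.525 − 34.825 = 57.7 kPa.
Stress increase at mid-clay by the 2:1 spreading method:
Δσ = qBL/((B+z)(L+z)) = 188×5×5/((5+5.15)(5+5.15)) = 45.621 kPa
Final effective stress: σ'_f = σ'_0 + Δσ = 57.7 + 45.621 = 103.32 kPa.
Normally consolidated clay, so the full stress increment lies on the virgin compression line:
S_c = C_c·H/(1+e₀)·log₁₀(σ'_f/σ'_0) = 0.34×2.5/(1+1.24)×log₁₀(103.32/57.7)
    = 0.37946 × 0.25301 = 0.09601 m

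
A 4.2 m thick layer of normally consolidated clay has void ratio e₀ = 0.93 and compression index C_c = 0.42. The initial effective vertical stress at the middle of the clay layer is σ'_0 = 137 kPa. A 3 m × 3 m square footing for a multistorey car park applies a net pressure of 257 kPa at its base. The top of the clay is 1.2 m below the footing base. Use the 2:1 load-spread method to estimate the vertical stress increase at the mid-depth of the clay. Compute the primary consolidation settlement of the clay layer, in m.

S_c ≈ 0.141 m

Mid-depth of clay below the footing base: z = 1.2 + 4.2/2 = 3.3 m.
Stress increase at mid-clay by the 2:1 spreading method:
Δσ = qBL/((B+z)(L+z)) = 257×3×3/((3+3.3)(3+3.3)) = 58.277 kPa
Final effective stress: σ'_f = σ'_0 + Δσ = 137 + 58.277 = 195.28 kPa.
Normally consolidated clay, so the full stress increment lies on the virgin compression line:
S_c = C_c·H/(1+e₀)·log₁₀(σ'_f/σ'_0) = 0.42×4.2/(1+0.93)×log₁₀(195.28/137)
    = 0.91399 × 0.15394 = 0.1407 m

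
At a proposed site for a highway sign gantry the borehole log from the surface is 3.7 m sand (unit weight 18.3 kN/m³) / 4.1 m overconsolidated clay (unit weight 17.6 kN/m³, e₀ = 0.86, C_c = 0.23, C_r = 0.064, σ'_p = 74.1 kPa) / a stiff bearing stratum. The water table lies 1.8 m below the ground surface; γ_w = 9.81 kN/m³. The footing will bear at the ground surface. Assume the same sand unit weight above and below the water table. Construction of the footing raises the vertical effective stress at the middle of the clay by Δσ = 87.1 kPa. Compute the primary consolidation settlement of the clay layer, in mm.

S_c ≈ 166 mm

Mid-depth of clay below the ground surface: z = 3.7 + 4.1/2 = 5.75 m.
Total vertical stress at mid-clay: σ_v = 18.3×3.7 + 17.6×2.05 = 103.79 kPa.
Pore pressure: u = 9.81×(5.75 − 1.8) = 38.75 kPa.
Initial effective stress: σ'_0 = σ_v − u = 103.79 − 38.75 = 65.04 kPa.
Final effective stress: σ'_f = 65.04 + 87.1 = 152.14 kPa.
σ'_f = 152.14 > σ'_p = 74.1 kPa, so the stress path crosses the preconsolidation pressure — recompression up to σ'_p, then virgin compression beyond:
S_c = H/(1+e₀)·[C_r·log₁₀(σ'_p/σ'_0) + C_c·log₁₀(σ'_f/σ'_p)]
    = 4.1/1.86 × [0.064×log₁₀(74.1/65.04) + 0.23×log₁₀(152.14/74.1)]
    = 2.2043 × [0.0036248 + 0.071858] = 0.1664 m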